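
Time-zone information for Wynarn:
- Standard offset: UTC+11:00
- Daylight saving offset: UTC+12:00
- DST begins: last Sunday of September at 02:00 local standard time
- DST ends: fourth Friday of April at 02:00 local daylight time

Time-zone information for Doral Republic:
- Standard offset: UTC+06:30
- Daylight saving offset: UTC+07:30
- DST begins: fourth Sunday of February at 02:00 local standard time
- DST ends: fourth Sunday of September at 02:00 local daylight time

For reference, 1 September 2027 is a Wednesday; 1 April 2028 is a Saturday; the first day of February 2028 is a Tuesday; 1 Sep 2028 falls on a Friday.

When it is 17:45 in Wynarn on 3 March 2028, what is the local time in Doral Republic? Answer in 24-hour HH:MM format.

1 September 2027 is a Wednesday, so Sundays fall on 5, 12, 19, 26; the last is September 26.
1 April 2028 is a Saturday, so the first Friday is April 7 and the fourth is April 28.
3 March 2028 lies within the daylight-saving period (26 September 2027 – 28 April 2028), so Wynarn is on daylight time, UTC+12:00.
17:45 Wynarn − 12h = 05:45 UTC.
1 February 2028 is a Tuesday, so the first Sunday is February 6 and the fourth is February 27.
1 September 2028 is a Friday, so the first Sunday is September 3 and the fourth is September 24.
At the standard offset (UTC+06:30), 05:45 UTC + 6h30m = 12:15 Doral Republic standard time.
The standard-time date in Doral Republic, 3 March 2028, falls between 27 February and 24 September, so daylight saving is in effect and Doral Republic is at UTC+07:30.
05:45 UTC + 7h30m = 13:15 Doral Republic.

13:15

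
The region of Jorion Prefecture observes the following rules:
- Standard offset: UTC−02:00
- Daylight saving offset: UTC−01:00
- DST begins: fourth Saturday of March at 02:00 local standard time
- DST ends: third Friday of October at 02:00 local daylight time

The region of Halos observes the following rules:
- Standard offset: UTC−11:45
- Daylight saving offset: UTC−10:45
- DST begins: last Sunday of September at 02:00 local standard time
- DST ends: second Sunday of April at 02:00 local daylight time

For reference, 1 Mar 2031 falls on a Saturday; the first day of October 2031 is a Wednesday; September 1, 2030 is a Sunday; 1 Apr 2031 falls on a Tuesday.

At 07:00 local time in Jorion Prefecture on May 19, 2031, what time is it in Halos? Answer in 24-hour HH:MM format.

20:15

1 March 2031 is a Saturday, so the first Saturday is March 1 and the fourth is March 22.
1 October 2031 is a Wednesday, so the first Friday is October 3 and the third is October 17.
May 19, 2031 lies within the daylight-saving period (22 March – 17 October), so Jorion Prefecture is on daylight time, UTC−01:00.
07:00 Jorion Prefecture + 1h = 08:00 UTC.
1 September 2030 is a Sunday, so Sundays fall on 1, 8, 15, 22, 29; the last is September 29.
1 April 2031 is a Tuesday, so the first Sunday is April 6 and the second is April 13.
At the standard offset (UTC−11:45), 08:00 UTC − 11h45m = 20:15 Halos standard time (rolling into the previous day, 18 May 2031).
The standard-time date in Halos, May 18, 2031, is outside the daylight-saving period (29 September 2030 – 13 April 2031), so Halos is on standard time, UTC−11:45.
08:00 UTC − 11h45m = 20:15 Halos (rolling into the previous day, 18 May 2031).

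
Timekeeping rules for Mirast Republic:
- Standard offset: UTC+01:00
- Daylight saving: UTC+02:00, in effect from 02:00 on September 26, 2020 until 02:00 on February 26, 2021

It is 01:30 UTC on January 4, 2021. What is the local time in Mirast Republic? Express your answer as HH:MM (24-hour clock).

At the standard offset (UTC+01:00), 01:30 UTC + 1h = 02:30 Mirast Republic standard time.
Daylight saving runs 26 September 2020 – 26 February 2021; the standard-time date in Mirast Republic, January 4, 2021, is inside that window, so Mirast Republic is at UTC+02:00.
01:30 UTC + 2h = 03:30 local.

03:30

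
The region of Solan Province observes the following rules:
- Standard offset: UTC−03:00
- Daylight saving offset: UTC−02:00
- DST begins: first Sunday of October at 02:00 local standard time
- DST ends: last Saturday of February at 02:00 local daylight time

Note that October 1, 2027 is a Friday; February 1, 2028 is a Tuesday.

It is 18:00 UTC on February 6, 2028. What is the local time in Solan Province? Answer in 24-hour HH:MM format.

1 October 2027 is a Friday, so the first Sunday is October 3.
1 February 2028 is a Tuesday, so Saturdays fall on 5, 12, 19, 26; the last is February 26.
At the standard offset (UTC−03:00), 18:00 UTC − 3h = 15:00 Solan Province standard time.
The standard-time date in Solan Province, February 6, 2028, falls between 3 October 2027 and 26 February 2028, so daylight saving is in effect and Solan Province is at UTC−02:00.
18:00 UTC − 2h = 16:00 local.

16:00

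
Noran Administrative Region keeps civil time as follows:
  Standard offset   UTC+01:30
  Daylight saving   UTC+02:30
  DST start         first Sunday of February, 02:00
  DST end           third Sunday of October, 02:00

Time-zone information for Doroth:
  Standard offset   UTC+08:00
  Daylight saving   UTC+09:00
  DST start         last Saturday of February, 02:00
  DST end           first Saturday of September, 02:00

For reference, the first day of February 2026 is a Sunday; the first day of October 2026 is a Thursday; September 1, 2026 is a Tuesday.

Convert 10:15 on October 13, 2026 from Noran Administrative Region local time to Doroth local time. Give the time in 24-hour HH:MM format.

1 February 2026 is a Sunday, so the first Sunday is February 1.
1 October 2026 is a Thursday, so the first Sunday is October 4 and the third is October 18.
October 13, 2026 falls between 1 February and 18 October, so daylight saving is in effect and Noran Administrative Region is at UTC+02:30.
10:15 Noran Administrative Region − 2h30m = 07:45 UTC.
1 February 2026 is a Sunday, so Saturdays fall on 7, 14, 21, 28; the last is February 28.
1 September 2026 is a Tuesday, so the first Saturday is September 5.
At the standard offset (UTC+08:00), 07:45 UTC + 8h = 15:45 Doroth standard time.
The standard-time date in Doroth, October 13, 2026, is outside the daylight-saving period (28 February – 5 September), so Doroth is on standard time, UTC+08:00.
07:45 UTC + 8h = 15:45 Doroth.

15:45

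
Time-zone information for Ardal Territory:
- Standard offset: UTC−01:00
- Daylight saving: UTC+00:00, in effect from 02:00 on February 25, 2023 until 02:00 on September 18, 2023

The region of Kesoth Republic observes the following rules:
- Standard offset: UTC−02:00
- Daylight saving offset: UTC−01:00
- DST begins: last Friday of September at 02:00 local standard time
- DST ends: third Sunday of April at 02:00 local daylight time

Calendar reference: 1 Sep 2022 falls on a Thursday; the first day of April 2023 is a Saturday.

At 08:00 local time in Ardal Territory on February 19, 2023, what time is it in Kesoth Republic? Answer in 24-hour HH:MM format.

February 19, 2023 does not fall between 25 February and 18 September, so daylight saving is not in effect and Ardal Territory is at UTC−01:00.
08:00 Ardal Territory + 1h = 09:00 UTC.
1 September 2022 is a Thursday, so Fridays fall on 2, 9, 16, 23, 30; the last is September 30.
1 April 2023 is a Saturday, so the first Sunday is April 2 and the third is April 16.
At the standard offset (UTC−02:00), 09:00 UTC − 2h = 07:00 Kesoth Republic standard time.
The standard-time date in Kesoth Republic, February 19, 2023, lies within the daylight-saving period (30 September 2022 – 16 April 2023), so Kesoth Republic is on daylight time, UTC−01:00.
09:00 UTC − 1h = 08:00 Kesoth Republic.

08:00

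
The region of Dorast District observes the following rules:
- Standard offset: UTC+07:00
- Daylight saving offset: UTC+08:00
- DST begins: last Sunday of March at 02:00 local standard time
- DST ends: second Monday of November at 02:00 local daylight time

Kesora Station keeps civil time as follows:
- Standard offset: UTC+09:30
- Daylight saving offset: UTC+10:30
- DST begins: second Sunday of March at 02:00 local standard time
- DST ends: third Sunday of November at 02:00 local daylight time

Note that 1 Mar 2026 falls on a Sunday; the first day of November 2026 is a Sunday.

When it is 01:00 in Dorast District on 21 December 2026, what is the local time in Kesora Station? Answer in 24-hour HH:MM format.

03:30

1 March 2026 is a Sunday, so Sundays fall on 1, 8, 15, 22, 29; the last is March 29.
1 November 2026 is a Sunday, so the first Monday is November 2 and the second is November 9.
21 December 2026 is outside the daylight-saving period (29 March – 9 November), so Dorast District is on standard time, UTC+07:00.
01:00 Dorast District − 7h = 18:00 UTC (rolling into the previous day, 20 December 2026).
1 March 2026 is a Sunday, so the first Sunday is March 1 and the second is March 8.
1 November 2026 is a Sunday, so the first Sunday is November 1 and the third is November 15.
At the standard offset (UTC+09:30), 18:00 UTC + 9h30m = 03:30 Kesora Station standard time (rolling into the next day, 21 December 2026).
The standard-time date in Kesora Station, 21 December 2026, is outside the daylight-saving period (8 March – 15 November), so Kesora Station is on standard time, UTC+09:30.
18:00 UTC + 9h30m = 03:30 Kesora Station (rolling into the next day, 21 December 2026).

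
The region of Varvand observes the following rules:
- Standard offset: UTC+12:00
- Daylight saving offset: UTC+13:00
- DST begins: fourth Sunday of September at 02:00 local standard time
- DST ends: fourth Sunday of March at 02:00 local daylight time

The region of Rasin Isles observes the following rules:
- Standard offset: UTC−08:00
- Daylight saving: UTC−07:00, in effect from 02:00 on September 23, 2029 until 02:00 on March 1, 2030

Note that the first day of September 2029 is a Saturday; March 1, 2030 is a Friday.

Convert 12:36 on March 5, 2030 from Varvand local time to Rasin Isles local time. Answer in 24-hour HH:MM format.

15:36

1 September 2029 is a Saturday, so the first Sunday is September 2 and the fourth is September 23.
1 March 2030 is a Friday, so the first Sunday is March 3 and the fourth is March 24.
March 5, 2030 lies within the daylight-saving period (23 September 2029 – 24 March 2030), so Varvand is on daylight time, UTC+13:00.
12:36 Varvand − 13h = 23:36 UTC (rolling into the previous day, 4 March 2030).
At the standard offset (UTC−08:00), 23:36 UTC − 8h = 15:36 Rasin Isles standard time.
The standard-time date in Rasin Isles, March 4, 2030, does not fall between 23 September 2029 and 1 March 2030, so daylight saving is not in effect and Rasin Isles is at UTC−08:00.
23:36 UTC − 8h = 15:36 Rasin Isles.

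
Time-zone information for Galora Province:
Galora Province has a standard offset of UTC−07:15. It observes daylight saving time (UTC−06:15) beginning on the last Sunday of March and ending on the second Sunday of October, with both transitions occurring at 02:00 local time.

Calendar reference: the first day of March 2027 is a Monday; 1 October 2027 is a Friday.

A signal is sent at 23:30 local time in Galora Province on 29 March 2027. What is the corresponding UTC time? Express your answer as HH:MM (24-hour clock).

05:45

1 March 2027 is a Monday, so Sundays fall on 7, 14, 21, 28; the last is March 28.
1 October 2027 is a Friday, so the first Sunday is October 3 and the second is October 10.
Daylight saving runs 28 March – 10 October; 29 March 2027 is inside that window, so Galora Province is at UTC−06:15.
23:30 local + 6h15m = 05:45 UTC (rolling into the next day, 30 March 2027).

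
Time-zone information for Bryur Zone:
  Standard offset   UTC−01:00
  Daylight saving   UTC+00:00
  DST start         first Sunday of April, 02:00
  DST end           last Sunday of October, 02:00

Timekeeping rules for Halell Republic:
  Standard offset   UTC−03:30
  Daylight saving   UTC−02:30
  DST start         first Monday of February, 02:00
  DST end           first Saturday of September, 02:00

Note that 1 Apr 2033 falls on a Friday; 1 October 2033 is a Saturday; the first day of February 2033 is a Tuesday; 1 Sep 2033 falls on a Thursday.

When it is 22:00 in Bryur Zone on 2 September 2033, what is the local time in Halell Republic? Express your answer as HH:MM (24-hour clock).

1 April 2033 is a Friday, so the first Sunday is April 3.
1 October 2033 is a Saturday, so Sundays fall on 2, 9, 16, 23, 30; the last is October 30.
Daylight saving runs 3 April – 30 October; 2 September 2033 is inside that window, so Bryur Zone is at UTC+00:00.
22:00 Bryur Zone − 0h = 22:00 UTC.
1 February 2033 is a Tuesday, so the first Monday is February 7.
1 September 2033 is a Thursday, so the first Saturday is September 3.
At the standard offset (UTC−03:30), 22:00 UTC − 3h30m = 18:30 Halell Republic standard time.
The standard-time date in Halell Republic, 2 September 2033, lies within the daylight-saving period (7 February – 3 September), so Halell Republic is on daylight time, UTC−02:30.
22:00 UTC − 2h30m = 19:30 Halell Republic.

19:30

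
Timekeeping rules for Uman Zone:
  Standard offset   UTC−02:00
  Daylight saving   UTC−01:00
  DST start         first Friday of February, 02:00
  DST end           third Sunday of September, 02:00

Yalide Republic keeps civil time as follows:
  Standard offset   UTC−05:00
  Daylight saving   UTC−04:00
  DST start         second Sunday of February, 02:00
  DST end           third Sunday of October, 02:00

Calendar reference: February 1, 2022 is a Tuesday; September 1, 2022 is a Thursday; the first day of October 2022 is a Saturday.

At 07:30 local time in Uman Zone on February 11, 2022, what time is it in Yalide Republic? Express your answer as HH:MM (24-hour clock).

03:30

1 February 2022 is a Tuesday, so the first Friday is February 4.
1 September 2022 is a Thursday, so the first Sunday is September 4 and the third is September 18.
February 11, 2022 lies within the daylight-saving period (4 February – 18 September), so Uman Zone is on daylight time, UTC−01:00.
07:30 Uman Zone + 1h = 08:30 UTC.
1 February 2022 is a Tuesday, so the first Sunday is February 6 and the second is February 13.
1 October 2022 is a Saturday, so the first Sunday is October 2 and the third is October 16.
At the standard offset (UTC−05:00), 08:30 UTC − 5h = 03:30 Yalide Republic standard time.
The standard-time date in Yalide Republic, February 11, 2022, is outside the daylight-saving period (13 February – 16 October), so Yalide Republic is on standard time, UTC−05:00.
08:30 UTC − 5h = 03:30 Yalide Republic.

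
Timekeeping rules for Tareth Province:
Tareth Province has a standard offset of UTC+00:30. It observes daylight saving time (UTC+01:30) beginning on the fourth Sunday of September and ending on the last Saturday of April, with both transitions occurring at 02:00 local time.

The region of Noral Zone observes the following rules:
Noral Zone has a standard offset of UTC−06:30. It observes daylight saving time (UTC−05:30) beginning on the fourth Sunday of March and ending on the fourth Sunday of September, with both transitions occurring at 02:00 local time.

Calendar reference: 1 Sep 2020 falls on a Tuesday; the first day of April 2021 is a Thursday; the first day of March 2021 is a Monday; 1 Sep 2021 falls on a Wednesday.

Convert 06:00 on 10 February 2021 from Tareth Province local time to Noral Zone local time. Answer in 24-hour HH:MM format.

1 September 2020 is a Tuesday, so the first Sunday is September 6 and the fourth is September 27.
1 April 2021 is a Thursday, so Saturdays fall on 3, 10, 17, 24; the last is April 24.
10 February 2021 lies within the daylight-saving period (27 September 2020 – 24 April 2021), so Tareth Province is on daylight time, UTC+01:30.
06:00 Tareth Province − 1h30m = 04:30 UTC.
1 March 2021 is a Monday, so the first Sunday is March 7 and the fourth is March 28.
1 September 2021 is a Wednesday, so the first Sunday is September 5 and the fourth is September 26.
At the standard offset (UTC−06:30), 04:30 UTC − 6h30m = 22:00 Noral Zone standard time (rolling into the previous day, 9 February 2021).
The standard-time date in Noral Zone, 9 February 2021, does not fall between 28 March and 26 September, so daylight saving is not in effect and Noral Zone is at UTC−06:30.
04:30 UTC − 6h30m = 22:00 Noral Zone (rolling into the previous day, 9 February 2021).

22:00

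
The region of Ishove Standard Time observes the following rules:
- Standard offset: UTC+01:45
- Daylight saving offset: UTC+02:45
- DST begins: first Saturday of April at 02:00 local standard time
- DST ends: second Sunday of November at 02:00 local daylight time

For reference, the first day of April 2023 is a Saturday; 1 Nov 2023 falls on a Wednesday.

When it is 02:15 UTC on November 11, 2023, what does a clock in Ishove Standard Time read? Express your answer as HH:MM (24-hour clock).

05:00

1 April 2023 is a Saturday, so the first Saturday is April 1.
1 November 2023 is a Wednesday, so the first Sunday is November 5 and the second is November 12.
At the standard offset (UTC+01:45), 02:15 UTC + 1h45m = 04:00 Ishove Standard Time standard time.
The standard-time date in Ishove Standard Time, November 11, 2023, falls between 1 April and 12 November, so daylight saving is in effect and Ishove Standard Time is at UTC+02:45.
02:15 UTC + 2h45m = 05:00 local.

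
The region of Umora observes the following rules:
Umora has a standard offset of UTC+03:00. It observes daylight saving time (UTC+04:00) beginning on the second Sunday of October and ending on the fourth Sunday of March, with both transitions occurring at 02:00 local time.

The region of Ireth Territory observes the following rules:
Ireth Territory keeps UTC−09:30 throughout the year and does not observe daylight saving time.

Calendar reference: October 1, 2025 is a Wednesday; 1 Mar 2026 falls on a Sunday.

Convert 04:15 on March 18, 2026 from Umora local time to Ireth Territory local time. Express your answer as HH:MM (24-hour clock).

14:45

1 October 2025 is a Wednesday, so the first Sunday is October 5 and the second is October 12.
1 March 2026 is a Sunday, so the first Sunday is March 1 and the fourth is March 22.
Daylight saving runs 12 October 2025 – 22 March 2026; March 18, 2026 is inside that window, so Umora is at UTC+04:00.
04:15 Umora − 4h = 00:15 UTC.
Ireth Territory stays on UTC−09:30 all year.
00:15 UTC − 9h30m = 14:45 Ireth Territory (rolling into the previous day, 17 March 2026).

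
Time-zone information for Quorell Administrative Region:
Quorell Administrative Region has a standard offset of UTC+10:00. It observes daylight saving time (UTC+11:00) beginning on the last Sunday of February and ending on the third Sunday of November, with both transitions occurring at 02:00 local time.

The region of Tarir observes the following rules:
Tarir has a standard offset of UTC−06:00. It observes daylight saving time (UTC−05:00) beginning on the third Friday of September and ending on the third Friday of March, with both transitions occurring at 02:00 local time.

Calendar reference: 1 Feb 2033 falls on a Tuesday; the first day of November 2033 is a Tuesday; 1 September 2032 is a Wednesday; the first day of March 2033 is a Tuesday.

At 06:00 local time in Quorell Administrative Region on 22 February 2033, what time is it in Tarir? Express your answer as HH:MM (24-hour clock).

15:00

1 February 2033 is a Tuesday, so Sundays fall on 6, 13, 20, 27; the last is February 27.
1 November 2033 is a Tuesday, so the first Sunday is November 6 and the third is November 20.
22 February 2033 does not fall between 27 February and 20 November, so daylight saving is not in effect and Quorell Administrative Region is at UTC+10:00.
06:00 Quorell Administrative Region − 10h = 20:00 UTC (rolling into the previous day, 21 February 2033).
1 September 2032 is a Wednesday, so the first Friday is September 3 and the third is September 17.
1 March 2033 is a Tuesday, so the first Friday is March 4 and the third is March 18.
At the standard offset (UTC−06:00), 20:00 UTC − 6h = 14:00 Tarir standard time.
The standard-time date in Tarir, 21 February 2033, lies within the daylight-saving period (17 September 2032 – 18 March 2033), so Tarir is on daylight time, UTC−05:00.
20:00 UTC − 5h = 15:00 Tarir.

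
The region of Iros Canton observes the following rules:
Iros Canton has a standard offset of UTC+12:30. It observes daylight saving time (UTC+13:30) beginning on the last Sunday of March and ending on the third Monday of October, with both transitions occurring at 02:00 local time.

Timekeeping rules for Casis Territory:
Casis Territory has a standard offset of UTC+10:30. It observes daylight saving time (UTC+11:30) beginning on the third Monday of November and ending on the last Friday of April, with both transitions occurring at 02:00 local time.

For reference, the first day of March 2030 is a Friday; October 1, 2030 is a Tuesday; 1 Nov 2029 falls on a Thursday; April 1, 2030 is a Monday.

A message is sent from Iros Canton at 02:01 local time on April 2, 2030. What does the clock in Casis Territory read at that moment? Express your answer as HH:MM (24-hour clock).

00:01

1 March 2030 is a Friday, so Sundays fall on 3, 10, 17, 24, 31; the last is March 31.
1 October 2030 is a Tuesday, so the first Monday is October 7 and the third is October 21.
Daylight saving runs 31 March – 21 October; April 2, 2030 is inside that window, so Iros Canton is at UTC+13:30.
02:01 Iros Canton − 13h30m = 12:31 UTC (rolling into the previous day, 1 April 2030).
1 November 2029 is a Thursday, so the first Monday is November 5 and the third is November 19.
1 April 2030 is a Monday, so Fridays fall on 5, 12, 19, 26; the last is April 26.
At the standard offset (UTC+10:30), 12:31 UTC + 10h30m = 23:01 Casis Territory standard time.
The standard-time date in Casis Territory, April 1, 2030, lies within the daylight-saving period (19 November 2029 – 26 April 2030), so Casis Territory is on daylight time, UTC+11:30.
12:31 UTC + 11h30m = 00:01 Casis Territory (rolling into the next day, 2 April 2030).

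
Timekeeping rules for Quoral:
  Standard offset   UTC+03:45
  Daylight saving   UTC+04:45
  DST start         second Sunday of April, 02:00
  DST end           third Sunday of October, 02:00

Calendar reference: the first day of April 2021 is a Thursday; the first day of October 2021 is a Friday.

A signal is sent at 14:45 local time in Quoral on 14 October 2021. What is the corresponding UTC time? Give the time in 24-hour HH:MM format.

10:00

1 April 2021 is a Thursday, so the first Sunday is April 4 and the second is April 11.
1 October 2021 is a Friday, so the first Sunday is October 3 and the third is October 17.
14 October 2021 lies within the daylight-saving period (11 April – 17 October), so Quoral is on daylight time, UTC+04:45.
14:45 local − 4h45m = 10:00 UTC.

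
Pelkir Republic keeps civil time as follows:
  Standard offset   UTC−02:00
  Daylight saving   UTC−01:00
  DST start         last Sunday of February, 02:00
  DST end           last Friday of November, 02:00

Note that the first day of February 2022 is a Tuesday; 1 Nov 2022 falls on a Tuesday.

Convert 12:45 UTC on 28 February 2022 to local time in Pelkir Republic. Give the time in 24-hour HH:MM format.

11:45

1 February 2022 is a Tuesday, so Sundays fall on 6, 13, 20, 27; the last is February 27.
1 November 2022 is a Tuesday, so Fridays fall on 4, 11, 18, 25; the last is November 25.
At the standard offset (UTC−02:00), 12:45 UTC − 2h = 10:45 Pelkir Republic standard time.
The standard-time date in Pelkir Republic, 28 February 2022, lies within the daylight-saving period (27 February – 25 November), so Pelkir Republic is on daylight time, UTC−01:00.
12:45 UTC − 1h = 11:45 local.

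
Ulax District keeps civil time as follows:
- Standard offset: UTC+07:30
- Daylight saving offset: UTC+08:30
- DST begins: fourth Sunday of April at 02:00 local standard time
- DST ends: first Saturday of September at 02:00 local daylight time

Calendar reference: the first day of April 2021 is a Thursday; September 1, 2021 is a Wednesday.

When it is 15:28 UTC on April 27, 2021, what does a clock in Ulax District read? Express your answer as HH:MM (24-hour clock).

1 April 2021 is a Thursday, so the first Sunday is April 4 and the fourth is April 25.
1 September 2021 is a Wednesday, so the first Saturday is September 4.
At the standard offset (UTC+07:30), 15:28 UTC + 7h30m = 22:58 Ulax District standard time.
The standard-time date in Ulax District, April 27, 2021, falls between 25 April and 4 September, so daylight saving is in effect and Ulax District is at UTC+08:30.
15:28 UTC + 8h30m = 23:58 local.

23:58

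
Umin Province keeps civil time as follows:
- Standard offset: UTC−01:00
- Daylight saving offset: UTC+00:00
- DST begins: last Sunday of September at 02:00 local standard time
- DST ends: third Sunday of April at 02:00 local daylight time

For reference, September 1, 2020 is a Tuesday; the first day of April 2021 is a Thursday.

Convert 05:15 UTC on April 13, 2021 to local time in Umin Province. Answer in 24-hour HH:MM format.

1 September 2020 is a Tuesday, so Sundays fall on 6, 13, 20, 27; the last is September 27.
1 April 2021 is a Thursday, so the first Sunday is April 4 and the third is April 18.
At the standard offset (UTC−01:00), 05:15 UTC − 1h = 04:15 Umin Province standard time.
The standard-time date in Umin Province, April 13, 2021, lies within the daylight-saving period (27 September 2020 – 18 April 2021), so Umin Province is on daylight time, UTC+00:00.
05:15 UTC + 0h = 05:15 local.

05:15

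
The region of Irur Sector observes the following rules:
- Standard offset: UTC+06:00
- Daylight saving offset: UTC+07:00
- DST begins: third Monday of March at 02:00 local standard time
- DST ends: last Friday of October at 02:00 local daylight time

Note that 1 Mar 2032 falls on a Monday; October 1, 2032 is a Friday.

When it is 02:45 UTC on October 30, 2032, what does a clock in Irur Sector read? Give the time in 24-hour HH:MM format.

08:45

1 March 2032 is a Monday, so the first Monday is March 1 and the third is March 15.
1 October 2032 is a Friday, so Fridays fall on 1, 8, 15, 22, 29; the last is October 29.
At the standard offset (UTC+06:00), 02:45 UTC + 6h = 08:45 Irur Sector standard time.
The standard-time date in Irur Sector, October 30, 2032, does not fall between 15 March and 29 October, so daylight saving is not in effect and Irur Sector is at UTC+06:00.
02:45 UTC + 6h = 08:45 local.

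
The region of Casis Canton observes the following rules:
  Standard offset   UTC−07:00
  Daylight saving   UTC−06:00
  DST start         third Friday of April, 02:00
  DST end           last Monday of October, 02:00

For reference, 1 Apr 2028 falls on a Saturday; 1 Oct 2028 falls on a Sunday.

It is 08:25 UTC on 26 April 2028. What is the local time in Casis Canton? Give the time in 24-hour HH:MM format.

02:25

1 April 2028 is a Saturday, so the first Friday is April 7 and the third is April 21.
1 October 2028 is a Sunday, so Mondays fall on 2, 9, 16, 23, 30; the last is October 30.
At the standard offset (UTC−07:00), 08:25 UTC − 7h = 01:25 Casis Canton standard time.
Daylight saving runs 21 April – 30 October; the standard-time date in Casis Canton, 26 April 2028, is inside that window, so Casis Canton is at UTC−06:00.
08:25 UTC − 6h = 02:25 local.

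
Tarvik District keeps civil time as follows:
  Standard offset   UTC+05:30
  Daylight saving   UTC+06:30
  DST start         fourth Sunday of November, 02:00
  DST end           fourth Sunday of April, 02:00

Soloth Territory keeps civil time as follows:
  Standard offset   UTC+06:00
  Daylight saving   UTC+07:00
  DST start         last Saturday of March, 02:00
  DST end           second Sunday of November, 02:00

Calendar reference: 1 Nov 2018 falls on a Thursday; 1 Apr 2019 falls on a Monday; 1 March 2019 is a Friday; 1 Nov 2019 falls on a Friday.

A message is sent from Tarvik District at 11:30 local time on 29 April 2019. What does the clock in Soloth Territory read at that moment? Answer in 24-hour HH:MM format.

1 November 2018 is a Thursday, so the first Sunday is November 4 and the fourth is November 25.
1 April 2019 is a Monday, so the first Sunday is April 7 and the fourth is April 28.
Daylight saving runs 25 November 2018 – 28 April 2019; 29 April 2019 is outside that window, so Tarvik District is on standard time at UTC+05:30.
11:30 Tarvik District − 5h30m = 06:00 UTC.
1 March 2019 is a Friday, so Saturdays fall on 2, 9, 16, 23, 30; the last is March 30.
1 November 2019 is a Friday, so the first Sunday is November 3 and the second is November 10.
At the standard offset (UTC+06:00), 06:00 UTC + 6h = 12:00 Soloth Territory standard time.
The standard-time date in Soloth Territory, 29 April 2019, lies within the daylight-saving period (30 March – 10 November), so Soloth Territory is on daylight time, UTC+07:00.
06:00 UTC + 7h = 13:00 Soloth Territory.

13:00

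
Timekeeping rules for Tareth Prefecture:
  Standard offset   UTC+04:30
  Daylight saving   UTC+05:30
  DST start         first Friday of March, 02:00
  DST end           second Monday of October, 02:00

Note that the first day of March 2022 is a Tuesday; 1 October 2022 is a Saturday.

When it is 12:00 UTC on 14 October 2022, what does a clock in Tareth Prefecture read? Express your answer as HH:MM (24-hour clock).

16:30

1 March 2022 is a Tuesday, so the first Friday is March 4.
1 October 2022 is a Saturday, so the first Monday is October 3 and the second is October 10.
At the standard offset (UTC+04:30), 12:00 UTC + 4h30m = 16:30 Tareth Prefecture standard time.
Daylight saving runs 4 March – 10 October; the standard-time date in Tareth Prefecture, 14 October 2022, is outside that window, so Tareth Prefecture is on standard time at UTC+04:30.
12:00 UTC + 4h30m = 16:30 local.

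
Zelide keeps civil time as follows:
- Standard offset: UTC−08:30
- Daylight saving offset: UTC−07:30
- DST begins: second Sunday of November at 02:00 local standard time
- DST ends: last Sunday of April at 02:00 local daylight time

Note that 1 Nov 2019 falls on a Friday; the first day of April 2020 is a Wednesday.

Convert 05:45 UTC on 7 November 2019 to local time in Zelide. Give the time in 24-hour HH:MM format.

21:15

1 November 2019 is a Friday, so the first Sunday is November 3 and the second is November 10.
1 April 2020 is a Wednesday, so Sundays fall on 5, 12, 19, 26; the last is April 26.
At the standard offset (UTC−08:30), 05:45 UTC − 8h30m = 21:15 Zelide standard time (rolling into the previous day, 6 November 2019).
Daylight saving runs 10 November 2019 – 26 April 2020; the standard-time date in Zelide, 6 November 2019, is outside that window, so Zelide is on standard time at UTC−08:30.
05:45 UTC − 8h30m = 21:15 local (rolling into the previous day, 6 November 2019).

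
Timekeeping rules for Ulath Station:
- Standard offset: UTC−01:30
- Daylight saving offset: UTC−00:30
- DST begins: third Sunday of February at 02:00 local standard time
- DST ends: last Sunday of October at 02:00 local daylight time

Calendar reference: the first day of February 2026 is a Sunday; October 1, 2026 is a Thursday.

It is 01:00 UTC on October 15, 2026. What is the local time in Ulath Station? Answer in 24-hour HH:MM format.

00:30

1 February 2026 is a Sunday, so the first Sunday is February 1 and the third is February 15.
1 October 2026 is a Thursday, so Sundays fall on 4, 11, 18, 25; the last is October 25.
At the standard offset (UTC−01:30), 01:00 UTC − 1h30m = 23:30 Ulath Station standard time (rolling into the previous day, 14 October 2026).
The standard-time date in Ulath Station, October 14, 2026, falls between 15 February and 25 October, so daylight saving is in effect and Ulath Station is at UTC−00:30.
01:00 UTC − 0h30m = 00:30 local.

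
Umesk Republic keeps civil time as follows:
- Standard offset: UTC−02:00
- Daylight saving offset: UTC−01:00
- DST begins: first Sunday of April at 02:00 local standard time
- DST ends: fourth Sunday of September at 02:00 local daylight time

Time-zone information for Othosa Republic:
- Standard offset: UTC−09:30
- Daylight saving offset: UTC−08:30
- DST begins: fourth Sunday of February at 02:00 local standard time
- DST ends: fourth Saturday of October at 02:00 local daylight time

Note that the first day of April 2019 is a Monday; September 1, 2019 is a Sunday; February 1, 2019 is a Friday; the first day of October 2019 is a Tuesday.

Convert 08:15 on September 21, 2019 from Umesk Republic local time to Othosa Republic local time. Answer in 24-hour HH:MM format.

1 April 2019 is a Monday, so the first Sunday is April 7.
1 September 2019 is a Sunday, so the first Sunday is September 1 and the fourth is September 22.
September 21, 2019 falls between 7 April and 22 September, so daylight saving is in effect and Umesk Republic is at UTC−01:00.
08:15 Umesk Republic + 1h = 09:15 UTC.
1 February 2019 is a Friday, so the first Sunday is February 3 and the fourth is February 24.
1 October 2019 is a Tuesday, so the first Saturday is October 5 and the fourth is October 26.
At the standard offset (UTC−09:30), 09:15 UTC − 9h30m = 23:45 Othosa Republic standard time (rolling into the previous day, 20 September 2019).
Daylight saving runs 24 February – 26 October; the standard-time date in Othosa Republic, September 20, 2019, is inside that window, so Othosa Republic is at UTC−08:30.
09:15 UTC − 8h30m = 00:45 Othosa Republic.

00:45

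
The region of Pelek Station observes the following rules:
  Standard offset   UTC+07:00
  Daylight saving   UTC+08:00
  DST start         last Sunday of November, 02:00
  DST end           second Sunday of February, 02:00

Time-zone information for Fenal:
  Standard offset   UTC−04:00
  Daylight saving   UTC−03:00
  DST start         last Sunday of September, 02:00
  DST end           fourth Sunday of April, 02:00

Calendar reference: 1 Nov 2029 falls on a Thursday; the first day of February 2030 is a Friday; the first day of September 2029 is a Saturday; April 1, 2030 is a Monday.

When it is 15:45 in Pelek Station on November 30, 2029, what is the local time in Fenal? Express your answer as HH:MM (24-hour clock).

1 November 2029 is a Thursday, so Sundays fall on 4, 11, 18, 25; the last is November 25.
1 February 2030 is a Friday, so the first Sunday is February 3 and the second is February 10.
November 30, 2029 lies within the daylight-saving period (25 November 2029 – 10 February 2030), so Pelek Station is on daylight time, UTC+08:00.
15:45 Pelek Station − 8h = 07:45 UTC.
1 September 2029 is a Saturday, so Sundays fall on 2, 9, 16, 23, 30; the last is September 30.
1 April 2030 is a Monday, so the first Sunday is April 7 and the fourth is April 28.
At the standard offset (UTC−04:00), 07:45 UTC − 4h = 03:45 Fenal standard time.
The standard-time date in Fenal, November 30, 2029, falls between 30 September 2029 and 28 April 2030, so daylight saving is in effect and Fenal is at UTC−03:00.
07:45 UTC − 3h = 04:45 Fenal.

04:45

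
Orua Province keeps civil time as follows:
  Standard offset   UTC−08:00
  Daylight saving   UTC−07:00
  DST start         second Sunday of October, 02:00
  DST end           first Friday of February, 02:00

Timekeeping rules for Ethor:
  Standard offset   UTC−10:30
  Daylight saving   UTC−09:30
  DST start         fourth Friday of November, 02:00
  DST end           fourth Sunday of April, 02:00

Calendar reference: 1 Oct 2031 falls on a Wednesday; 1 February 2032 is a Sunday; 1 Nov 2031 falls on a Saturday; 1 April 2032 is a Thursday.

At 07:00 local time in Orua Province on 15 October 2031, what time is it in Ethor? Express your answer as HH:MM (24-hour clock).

1 October 2031 is a Wednesday, so the first Sunday is October 5 and the second is October 12.
1 February 2032 is a Sunday, so the first Friday is February 6.
15 October 2031 falls between 12 October 2031 and 6 February 2032, so daylight saving is in effect and Orua Province is at UTC−07:00.
07:00 Orua Province + 7h = 14:00 UTC.
1 November 2031 is a Saturday, so the first Friday is November 7 and the fourth is November 28.
1 April 2032 is a Thursday, so the first Sunday is April 4 and the fourth is April 25.
At the standard offset (UTC−10:30), 14:00 UTC − 10h30m = 03:30 Ethor standard time.
Daylight saving runs 28 November 2031 – 25 April 2032; the standard-time date in Ethor, 15 October 2031, is outside that window, so Ethor is on standard time at UTC−10:30.
14:00 UTC − 10h30m = 03:30 Ethor.

03:30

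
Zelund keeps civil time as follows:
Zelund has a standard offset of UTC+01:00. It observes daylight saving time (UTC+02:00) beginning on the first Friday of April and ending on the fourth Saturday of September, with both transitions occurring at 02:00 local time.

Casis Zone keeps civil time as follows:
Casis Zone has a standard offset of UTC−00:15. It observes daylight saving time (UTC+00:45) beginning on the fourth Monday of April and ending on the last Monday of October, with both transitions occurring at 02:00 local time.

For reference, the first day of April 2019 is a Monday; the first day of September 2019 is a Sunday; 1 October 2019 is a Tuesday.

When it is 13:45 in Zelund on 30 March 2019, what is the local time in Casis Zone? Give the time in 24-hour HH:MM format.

12:30

1 April 2019 is a Monday, so the first Friday is April 5.
1 September 2019 is a Sunday, so the first Saturday is September 7 and the fourth is September 28.
Daylight saving runs 5 April – 28 September; 30 March 2019 is outside that window, so Zelund is on standard time at UTC+01:00.
13:45 Zelund − 1h = 12:45 UTC.
1 April 2019 is a Monday, so the first Monday is April 1 and the fourth is April 22.
1 October 2019 is a Tuesday, so Mondays fall on 7, 14, 21, 28; the last is October 28.
At the standard offset (UTC−00:15), 12:45 UTC − 0h15m = 12:30 Casis Zone standard time.
Daylight saving runs 22 April – 28 October; the standard-time date in Casis Zone, 30 March 2019, is outside that window, so Casis Zone is on standard time at UTC−00:15.
12:45 UTC − 0h15m = 12:30 Casis Zone.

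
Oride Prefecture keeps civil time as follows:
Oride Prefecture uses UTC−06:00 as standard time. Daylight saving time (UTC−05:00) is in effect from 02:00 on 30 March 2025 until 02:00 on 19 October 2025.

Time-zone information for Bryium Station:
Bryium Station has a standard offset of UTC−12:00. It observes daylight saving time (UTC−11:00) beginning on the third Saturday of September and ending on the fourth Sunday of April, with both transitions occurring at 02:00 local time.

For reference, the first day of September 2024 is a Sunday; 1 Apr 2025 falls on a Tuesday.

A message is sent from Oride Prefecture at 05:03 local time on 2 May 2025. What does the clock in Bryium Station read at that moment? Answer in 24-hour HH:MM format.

2 May 2025 lies within the daylight-saving period (30 March – 19 October), so Oride Prefecture is on daylight time, UTC−05:00.
05:03 Oride Prefecture + 5h = 10:03 UTC.
1 September 2024 is a Sunday, so the first Saturday is September 7 and the third is September 21.
1 April 2025 is a Tuesday, so the first Sunday is April 6 and the fourth is April 27.
At the standard offset (UTC−12:00), 10:03 UTC − 12h = 22:03 Bryium Station standard time (rolling into the previous day, 1 May 2025).
Daylight saving runs 21 September 2024 – 27 April 2025; the standard-time date in Bryium Station, 1 May 2025, is outside that window, so Bryium Station is on standard time at UTC−12:00.
10:03 UTC − 12h = 22:03 Bryium Station (rolling into the previous day, 1 May 2025).

22:03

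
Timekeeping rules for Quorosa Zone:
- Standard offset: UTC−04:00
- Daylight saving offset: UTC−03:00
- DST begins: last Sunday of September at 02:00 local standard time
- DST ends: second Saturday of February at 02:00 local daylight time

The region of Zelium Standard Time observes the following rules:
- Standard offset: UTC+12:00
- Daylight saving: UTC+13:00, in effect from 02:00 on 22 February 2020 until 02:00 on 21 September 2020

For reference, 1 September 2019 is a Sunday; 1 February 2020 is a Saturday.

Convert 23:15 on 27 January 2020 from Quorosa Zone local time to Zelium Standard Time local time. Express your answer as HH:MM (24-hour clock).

14:15

1 September 2019 is a Sunday, so Sundays fall on 1, 8, 15, 22, 29; the last is September 29.
1 February 2020 is a Saturday, so the first Saturday is February 1 and the second is February 8.
27 January 2020 falls between 29 September 2019 and 8 February 2020, so daylight saving is in effect and Quorosa Zone is at UTC−03:00.
23:15 Quorosa Zone + 3h = 02:15 UTC (rolling into the next day, 28 January 2020).
At the standard offset (UTC+12:00), 02:15 UTC + 12h = 14:15 Zelium Standard Time standard time.
Daylight saving runs 22 February – 21 September; the standard-time date in Zelium Standard Time, 28 January 2020, is outside that window, so Zelium Standard Time is on standard time at UTC+12:00.
02:15 UTC + 12h = 14:15 Zelium Standard Time.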